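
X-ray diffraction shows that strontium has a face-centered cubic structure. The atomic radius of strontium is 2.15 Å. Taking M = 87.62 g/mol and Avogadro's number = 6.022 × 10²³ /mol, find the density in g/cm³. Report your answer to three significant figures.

In an FCC lattice, atoms touch along the face diagonal, so √2·a = 4r, giving a = 6.081 Å = 6.081 × 10^-8 cm.
With Z = 4, ρ = Z·M/(N_A·a³) = 4 × 87.62 / (6.022 × 10²³ × 2.249 × 10^-22) = 2.588 g/cm³.

2.59 g/cm³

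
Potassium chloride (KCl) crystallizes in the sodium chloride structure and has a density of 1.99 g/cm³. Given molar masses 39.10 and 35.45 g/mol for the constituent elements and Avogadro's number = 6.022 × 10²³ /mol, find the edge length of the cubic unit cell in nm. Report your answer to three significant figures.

M(KCl) = 74.55 g/mol; Z = 4 formula units per cell.
a³ = Z·M/(N_A·ρ) = 4 × 74.55 / (6.022 × 10²³ × 1.99) = 2.488 × 10^-22 cm³, so a = 6.290 × 10^-8 cm = 0.629 nm.

0.629 nm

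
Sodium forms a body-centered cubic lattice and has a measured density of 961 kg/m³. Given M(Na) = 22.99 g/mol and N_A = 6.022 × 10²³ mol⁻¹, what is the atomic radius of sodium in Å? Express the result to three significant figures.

1.86 Å

For a BCC cell (Z = 2), a³ = Z·M/(N_A·ρ) = 2 × 22.99 / (6.022 × 10²³ × 0.9610) = 7.945 × 10^-23 cm³, so a = 4.299 × 10^-8 cm = 4.299 Å.
Atoms touch along the body diagonal, so √3·a = 4r, so r = 0.4330 × a = 1.86 Å.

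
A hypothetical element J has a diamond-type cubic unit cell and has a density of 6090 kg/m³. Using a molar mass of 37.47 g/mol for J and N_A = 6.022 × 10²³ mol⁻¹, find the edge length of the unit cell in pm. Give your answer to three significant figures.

With Z = 8 atoms per diamond cubic cell, a³ = Z·M/(N_A·ρ) = 8 × 37.47 / (6.022 × 10²³ × 6.090 g/cm³) = 8.174 × 10^-23 cm³.
a = (8.174 × 10^-23)^(1/3) = 4.340 × 10^-8 cm = 434 pm.

434 pm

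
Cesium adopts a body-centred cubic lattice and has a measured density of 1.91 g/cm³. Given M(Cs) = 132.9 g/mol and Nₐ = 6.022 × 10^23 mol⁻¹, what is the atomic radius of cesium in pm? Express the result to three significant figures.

For a BCC cell (Z = 2), a³ = Z·M/(N_A·ρ) = 2 × 132.9 / (6.022 × 10²³ × 1.910) = 2.311 × 10^-22 cm³, so a = 6.137 × 10^-8 cm = 613.7 pm.
Atoms touch along the body diagonal, so √3·a = 4r, so r = 0.4330 × a = 266 pm.

266 pm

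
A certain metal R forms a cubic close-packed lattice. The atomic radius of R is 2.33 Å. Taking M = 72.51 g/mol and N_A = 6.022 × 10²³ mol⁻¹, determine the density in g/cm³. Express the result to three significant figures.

1.68 g/cm³

In an FCC lattice, atoms touch along the face diagonal, so √2·a = 4r, giving a = 6.590 Å = 6.590 × 10^-8 cm.
With Z = 4, ρ = Z·M/(N_A·a³) = 4 × 72.51 / (6.022 × 10²³ × 2.862 × 10^-22) = 1.683 g/cm³.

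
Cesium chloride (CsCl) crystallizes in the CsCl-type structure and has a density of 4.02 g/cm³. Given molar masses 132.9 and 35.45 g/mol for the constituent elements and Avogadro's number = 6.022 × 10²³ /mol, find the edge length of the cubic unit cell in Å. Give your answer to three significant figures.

4.11 Å

M(CsCl) = 168.35 g/mol; Z = 1 formula unit per cell.
a³ = Z·M/(N_A·ρ) = 1 × 168.35 / (6.022 × 10²³ × 4.02) = 6.954 × 10^-23 cm³, so a = 4.112 × 10^-8 cm = 4.11 Å.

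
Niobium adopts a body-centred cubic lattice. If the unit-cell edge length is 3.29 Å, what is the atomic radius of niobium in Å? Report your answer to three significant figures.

1.42 Å

In a BCC lattice, atoms touch along the body diagonal, so √3·a = 4r.
r = √3·a/4 = 1.7321 × 3.29 / 4 = 1.42 Å.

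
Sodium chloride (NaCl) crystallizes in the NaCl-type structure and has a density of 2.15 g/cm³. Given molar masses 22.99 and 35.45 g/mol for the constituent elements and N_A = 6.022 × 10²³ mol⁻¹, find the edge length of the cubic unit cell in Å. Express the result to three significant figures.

5.65 Å

M(NaCl) = 58.44 g/mol; Z = 4 formula units per cell.
a³ = Z·M/(N_A·ρ) = 4 × 58.44 / (6.022 × 10²³ × 2.15) = 1.805 × 10^-22 cm³, so a = 5.652 × 10^-8 cm = 5.65 Å.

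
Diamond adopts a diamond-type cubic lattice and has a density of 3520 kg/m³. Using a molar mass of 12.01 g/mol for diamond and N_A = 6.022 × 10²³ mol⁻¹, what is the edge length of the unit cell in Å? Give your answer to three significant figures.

3.57 Å

With Z = 8 atoms per diamond cubic cell, a³ = Z·M/(N_A·ρ) = 8 × 12.01 / (6.022 × 10²³ × 3.520 g/cm³) = 4.533 × 10^-23 cm³.
a = (4.533 × 10^-23)^(1/3) = 3.565 × 10^-8 cm = 3.57 Å.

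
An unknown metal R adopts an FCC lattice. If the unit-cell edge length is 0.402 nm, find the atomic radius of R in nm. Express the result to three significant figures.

In an FCC lattice, atoms touch along the face diagonal, so √2·a = 4r.
r = √2·a/4 = 1.4142 × 0.402 / 4 = 0.142 nm.

0.142 nm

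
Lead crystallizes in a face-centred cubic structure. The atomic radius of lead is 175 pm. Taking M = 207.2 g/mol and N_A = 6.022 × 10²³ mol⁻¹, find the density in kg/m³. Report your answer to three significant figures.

11300 kg/m³

In an FCC lattice, atoms touch along the face diagonal, so √2·a = 4r, giving a = 495.0 pm = 4.950 × 10^-8 cm.
With Z = 4, ρ = Z·M/(N_A·a³) = 4 × 207.2 / (6.022 × 10²³ × 1.213 × 10^-22) = 11.35 g/cm³ = 11300 kg/m³.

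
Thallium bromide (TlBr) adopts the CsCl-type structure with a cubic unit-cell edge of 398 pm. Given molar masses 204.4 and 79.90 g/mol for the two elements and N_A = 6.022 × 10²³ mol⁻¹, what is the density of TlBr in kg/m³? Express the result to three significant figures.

7490 kg/m³

The CsCl-type structure contains Z = 1 formula unit per cell; M(TlBr) = 204.4 + 79.90 = 284.3 g/mol.
a³ = (3.980 × 10^-8 cm)³ = 6.304 × 10^-23 cm³.
ρ = 1 × 284.3 / (6.022 × 10²³ × 6.304 × 10^-23) = 7.488 g/cm³ = 7490 kg/m³.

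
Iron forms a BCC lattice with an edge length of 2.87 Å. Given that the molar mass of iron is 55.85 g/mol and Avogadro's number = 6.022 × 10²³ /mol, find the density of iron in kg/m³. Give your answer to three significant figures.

7850 kg/m³

A BCC unit cell contains Z = 2 atoms.
Cell volume: a³ = (2.87 Å)³ = (2.870 × 10^-8 cm)³ = 2.364 × 10^-23 cm³.
ρ = Z·M/(N_A·a³) = 2 × 55.85 / (6.022 × 10²³ × 2.364 × 10^-23) = 7.846 g/cm³ = 7850 kg/m³.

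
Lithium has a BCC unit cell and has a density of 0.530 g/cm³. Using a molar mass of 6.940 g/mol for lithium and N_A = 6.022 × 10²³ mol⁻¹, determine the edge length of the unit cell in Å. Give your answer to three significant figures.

With Z = 2 atoms per BCC cell, a³ = Z·M/(N_A·ρ) = 2 × 6.940 / (6.022 × 10²³ × 0.5300 g/cm³) = 4.349 × 10^-23 cm³.
a = (4.349 × 10^-23)^(1/3) = 3.517 × 10^-8 cm = 3.52 Å.

3.52 Å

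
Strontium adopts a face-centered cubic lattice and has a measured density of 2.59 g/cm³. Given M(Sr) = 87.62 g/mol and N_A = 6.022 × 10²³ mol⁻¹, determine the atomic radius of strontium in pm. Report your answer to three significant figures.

215 pm

For an FCC cell (Z = 4), a³ = Z·M/(N_A·ρ) = 4 × 87.62 / (6.022 × 10²³ × 2.590) = 2.247 × 10^-22 cm³, so a = 6.080 × 10^-8 cm = 608.0 pm.
Atoms touch along the face diagonal, so √2·a = 4r, so r = 0.3536 × a = 215 pm.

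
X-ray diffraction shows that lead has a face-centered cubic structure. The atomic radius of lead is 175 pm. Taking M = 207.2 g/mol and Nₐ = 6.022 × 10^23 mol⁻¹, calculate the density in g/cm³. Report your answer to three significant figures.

11.3 g/cm³

In an FCC lattice, atoms touch along the face diagonal, so √2·a = 4r, giving a = 495.0 pm = 4.950 × 10^-8 cm.
With Z = 4, ρ = Z·M/(N_A·a³) = 4 × 207.2 / (6.022 × 10²³ × 1.213 × 10^-22) = 11.35 g/cm³.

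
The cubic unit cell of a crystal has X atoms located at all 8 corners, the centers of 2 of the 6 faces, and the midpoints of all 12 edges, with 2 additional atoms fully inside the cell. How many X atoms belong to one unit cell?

7

Corner atoms are shared by 8 cells (1/8 each), face atoms by 2 (1/2 each), edge atoms by 4 (1/4 each), interior atoms are unshared.
Net atoms = 8 × 1/8 + 2 × 1/2 + 12 × 1/4 + 2 = 1 + 1 + 3 + 2 = 7.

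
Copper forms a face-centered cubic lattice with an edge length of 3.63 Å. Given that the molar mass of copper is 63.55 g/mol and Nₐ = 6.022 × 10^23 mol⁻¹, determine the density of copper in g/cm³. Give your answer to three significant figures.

8.83 g/cm³

An FCC unit cell contains Z = 4 atoms.
Cell volume: a³ = (3.63 Å)³ = (3.630 × 10^-8 cm)³ = 4.783 × 10^-23 cm³.
ρ = Z·M/(N_A·a³) = 4 × 63.55 / (6.022 × 10²³ × 4.783 × 10^-23) = 8.825 g/cm³.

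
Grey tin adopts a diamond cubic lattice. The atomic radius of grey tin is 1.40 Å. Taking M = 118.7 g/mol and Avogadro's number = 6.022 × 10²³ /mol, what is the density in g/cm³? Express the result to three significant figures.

In a diamond cubic lattice, nearest neighbors lie along the body diagonal with √3·a = 8r, giving a = 6.466 Å = 6.466 × 10^-8 cm.
With Z = 8, ρ = Z·M/(N_A·a³) = 8 × 118.7 / (6.022 × 10²³ × 2.704 × 10^-22) = 5.832 g/cm³.

5.83 g/cm³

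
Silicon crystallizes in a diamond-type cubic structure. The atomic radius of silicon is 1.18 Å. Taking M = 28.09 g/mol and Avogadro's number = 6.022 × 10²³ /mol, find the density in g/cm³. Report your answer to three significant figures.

2.30 g/cm³

In a diamond cubic lattice, nearest neighbors lie along the body diagonal with √3·a = 8r, giving a = 5.450 Å = 5.450 × 10^-8 cm.
With Z = 8, ρ = Z·M/(N_A·a³) = 8 × 28.09 / (6.022 × 10²³ × 1.619 × 10^-22) = 2.305 g/cm³.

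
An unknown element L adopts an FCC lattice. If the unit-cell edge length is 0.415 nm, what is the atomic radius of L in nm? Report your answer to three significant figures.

0.147 nm

In an FCC lattice, atoms touch along the face diagonal, so √2·a = 4r.
r = √2·a/4 = 1.4142 × 0.415 / 4 = 0.147 nm.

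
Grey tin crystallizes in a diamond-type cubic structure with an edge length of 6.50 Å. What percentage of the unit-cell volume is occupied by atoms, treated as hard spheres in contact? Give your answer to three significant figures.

34.0%

In a diamond cubic lattice nearest neighbors lie along the body diagonal with √3·a = 8r, so r = 0.2165a = 1.407 Å.
Packing fraction = Z·(4/3)πr³ / a³ = 8 × (4/3)π × (1.407)³ / (6.50)³ = 0.3401 = 34.0%.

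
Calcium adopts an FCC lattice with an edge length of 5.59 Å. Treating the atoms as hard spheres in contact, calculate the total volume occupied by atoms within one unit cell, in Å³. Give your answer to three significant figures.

129 Å³

In an FCC lattice atoms touch along the face diagonal, so √2·a = 4r, so r = 0.3536a = 1.976 Å.
V_atoms = Z × (4/3)πr³ = 4 × (4/3)π × (1.976)³ = 129 Å³.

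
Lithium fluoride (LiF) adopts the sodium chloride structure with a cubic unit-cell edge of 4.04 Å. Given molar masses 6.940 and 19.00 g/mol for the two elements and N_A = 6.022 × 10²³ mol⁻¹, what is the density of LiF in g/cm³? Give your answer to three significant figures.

2.61 g/cm³

The sodium chloride structure contains Z = 4 formula units per cell; M(LiF) = 6.940 + 19.00 = 25.94 g/mol.
a³ = (4.040 × 10^-8 cm)³ = 6.594 × 10^-23 cm³.
ρ = 4 × 25.94 / (6.022 × 10²³ × 6.594 × 10^-23) = 2.613 g/cm³.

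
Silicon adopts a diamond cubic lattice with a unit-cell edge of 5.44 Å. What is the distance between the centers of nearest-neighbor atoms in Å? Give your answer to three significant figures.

In a diamond cubic structure, nearest neighbors lie along the body diagonal with √3·a = 8r; the nearest-neighbor distance equals 2r = 0.4330·a.
d = 0.4330 × 5.44 = 2.36 Å.

2.36 Å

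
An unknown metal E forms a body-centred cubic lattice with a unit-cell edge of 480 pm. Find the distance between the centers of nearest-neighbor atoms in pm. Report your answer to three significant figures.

In a BCC structure, atoms touch along the body diagonal, so √3·a = 4r; the nearest-neighbor distance equals 2r = 0.8660·a.
d = 0.8660 × 480 = 416 pm.

416 pm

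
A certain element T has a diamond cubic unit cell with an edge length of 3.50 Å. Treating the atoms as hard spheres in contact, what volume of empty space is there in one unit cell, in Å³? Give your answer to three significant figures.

28.3 Å³

In a diamond cubic lattice nearest neighbors lie along the body diagonal with √3·a = 8r, so r = 0.2165a = 0.7578 Å.
V_cell = a³ = 42.88 Å³; V_atoms = 8 × (4/3)πr³ = 14.58 Å³.
Empty space = 42.88 − 14.58 = 28.3 Å³.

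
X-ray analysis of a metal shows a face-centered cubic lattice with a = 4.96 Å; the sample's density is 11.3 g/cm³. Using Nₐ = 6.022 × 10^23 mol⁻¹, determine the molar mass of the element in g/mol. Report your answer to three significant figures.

208 g/mol

An FCC cell has Z = 4 atoms; a = 4.960 × 10^-8 cm.
M = ρ·N_A·a³/Z = 11.3 × 6.022 × 10²³ × 1.220 × 10^-22 / 4 = 208 g/mol.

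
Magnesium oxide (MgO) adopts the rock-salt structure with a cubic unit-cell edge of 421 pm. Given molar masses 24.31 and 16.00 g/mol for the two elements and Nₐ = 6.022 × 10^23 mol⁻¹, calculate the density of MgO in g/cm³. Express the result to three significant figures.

The rock-salt structure contains Z = 4 formula units per cell; M(MgO) = 24.31 + 16.00 = 40.31 g/mol.
a³ = (4.210 × 10^-8 cm)³ = 7.462 × 10^-23 cm³.
ρ = 4 × 40.31 / (6.022 × 10²³ × 7.462 × 10^-23) = 3.588 g/cm³.

3.59 g/cm³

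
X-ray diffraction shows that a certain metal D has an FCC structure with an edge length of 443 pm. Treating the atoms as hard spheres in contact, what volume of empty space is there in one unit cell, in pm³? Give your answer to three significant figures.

In an FCC lattice atoms touch along the face diagonal, so √2·a = 4r, so r = 0.3536a = 156.6 pm.
V_cell = a³ = 8.694 × 10^7 pm³; V_atoms = 4 × (4/3)πr³ = 6.438 × 10^7 pm³.
Empty space = 8.694 × 10^7 − 6.438 × 10^7 = 2.26 × 10^7 pm³.

2.26 × 10^7 pm³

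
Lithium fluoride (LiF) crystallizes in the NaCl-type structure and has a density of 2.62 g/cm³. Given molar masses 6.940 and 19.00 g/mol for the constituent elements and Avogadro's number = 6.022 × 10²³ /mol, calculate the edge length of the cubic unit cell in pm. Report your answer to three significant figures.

M(LiF) = 25.94 g/mol; Z = 4 formula units per cell.
a³ = Z·M/(N_A·ρ) = 4 × 25.94 / (6.022 × 10²³ × 2.62) = 6.576 × 10^-23 cm³, so a = 4.036 × 10^-8 cm = 404 pm.

404 pm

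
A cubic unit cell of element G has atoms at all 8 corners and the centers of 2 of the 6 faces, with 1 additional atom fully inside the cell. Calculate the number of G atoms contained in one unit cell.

Corner atoms are shared by 8 cells (1/8 each), face atoms by 2 (1/2 each), interior atoms are unshared.
Net atoms = 8 × 1/8 + 2 × 1/2 + 1 = 1 + 1 + 1 = 3.

3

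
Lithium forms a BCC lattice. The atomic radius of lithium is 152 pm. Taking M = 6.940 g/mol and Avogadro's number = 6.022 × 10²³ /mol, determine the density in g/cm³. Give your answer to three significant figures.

In a BCC lattice, atoms touch along the body diagonal, so √3·a = 4r, giving a = 351.0 pm = 3.510 × 10^-8 cm.
With Z = 2, ρ = Z·M/(N_A·a³) = 2 × 6.940 / (6.022 × 10²³ × 4.325 × 10^-23) = 0.5329 g/cm³.

0.533 g/cm³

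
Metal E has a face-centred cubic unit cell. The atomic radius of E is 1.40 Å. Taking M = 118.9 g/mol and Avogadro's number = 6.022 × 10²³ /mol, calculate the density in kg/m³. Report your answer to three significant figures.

In an FCC lattice, atoms touch along the face diagonal, so √2·a = 4r, giving a = 3.960 Å = 3.960 × 10^-8 cm.
With Z = 4, ρ = Z·M/(N_A·a³) = 4 × 118.9 / (6.022 × 10²³ × 6.209 × 10^-23) = 12.72 g/cm³ = 12700 kg/m³.

12700 kg/m³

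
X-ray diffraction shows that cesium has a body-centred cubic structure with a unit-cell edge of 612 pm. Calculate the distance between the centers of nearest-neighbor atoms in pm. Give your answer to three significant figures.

530 pm

In a BCC structure, atoms touch along the body diagonal, so √3·a = 4r; the nearest-neighbor distance equals 2r = 0.8660·a.
d = 0.8660 × 612 = 530 pm.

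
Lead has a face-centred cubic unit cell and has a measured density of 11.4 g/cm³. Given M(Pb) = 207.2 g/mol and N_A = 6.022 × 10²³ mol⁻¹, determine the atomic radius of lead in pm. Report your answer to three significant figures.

For an FCC cell (Z = 4), a³ = Z·M/(N_A·ρ) = 4 × 207.2 / (6.022 × 10²³ × 11.40) = 1.207 × 10^-22 cm³, so a = 4.942 × 10^-8 cm = 494.2 pm.
Atoms touch along the face diagonal, so √2·a = 4r, so r = 0.3536 × a = 175 pm.

175 pm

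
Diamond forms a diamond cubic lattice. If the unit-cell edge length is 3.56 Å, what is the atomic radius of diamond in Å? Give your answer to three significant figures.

0.771 Å

In a diamond cubic lattice, nearest neighbors lie along the body diagonal with √3·a = 8r.
r = √3·a/8 = 1.7321 × 3.56 / 8 = 0.771 Å.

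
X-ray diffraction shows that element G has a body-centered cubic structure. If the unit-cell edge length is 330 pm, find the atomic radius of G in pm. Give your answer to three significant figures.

143 pm

In a BCC lattice, atoms touch along the body diagonal, so √3·a = 4r.
r = √3·a/4 = 1.7321 × 330 / 4 = 143 pm.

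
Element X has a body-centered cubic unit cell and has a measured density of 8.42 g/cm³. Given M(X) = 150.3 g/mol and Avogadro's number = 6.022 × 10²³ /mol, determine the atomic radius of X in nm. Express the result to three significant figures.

0.169 nm

For a BCC cell (Z = 2), a³ = Z·M/(N_A·ρ) = 2 × 150.3 / (6.022 × 10²³ × 8.420) = 5.928 × 10^-23 cm³, so a = 3.899 × 10^-8 cm = 0.3899 nm.
Atoms touch along the body diagonal, so √3·a = 4r, so r = 0.4330 × a = 0.169 nm.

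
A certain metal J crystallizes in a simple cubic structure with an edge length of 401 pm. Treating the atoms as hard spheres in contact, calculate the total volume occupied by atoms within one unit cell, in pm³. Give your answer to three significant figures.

In a simple cubic lattice atoms touch along the cell edge, so a = 2r, so r = 0.5000a = 200.5 pm.
V_atoms = Z × (4/3)πr³ = 1 × (4/3)π × (200.5)³ = 3.38 × 10^7 pm³.

3.38 × 10^7 pm³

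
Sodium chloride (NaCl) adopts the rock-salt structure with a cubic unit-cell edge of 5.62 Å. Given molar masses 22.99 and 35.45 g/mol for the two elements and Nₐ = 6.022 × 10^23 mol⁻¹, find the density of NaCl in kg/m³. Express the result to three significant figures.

2190 kg/m³

The rock-salt structure contains Z = 4 formula units per cell; M(NaCl) = 22.99 + 35.45 = 58.44 g/mol.
a³ = (5.620 × 10^-8 cm)³ = 1.775 × 10^-22 cm³.
ρ = 4 × 58.44 / (6.022 × 10²³ × 1.775 × 10^-22) = 2.187 g/cm³ = 2190 kg/m³.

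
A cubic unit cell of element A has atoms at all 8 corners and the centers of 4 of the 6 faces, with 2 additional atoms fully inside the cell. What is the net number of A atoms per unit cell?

Corner atoms are shared by 8 cells (1/8 each), face atoms by 2 (1/2 each), interior atoms are unshared.
Net atoms = 8 × 1/8 + 4 × 1/2 + 2 = 1 + 2 + 2 = 5.

5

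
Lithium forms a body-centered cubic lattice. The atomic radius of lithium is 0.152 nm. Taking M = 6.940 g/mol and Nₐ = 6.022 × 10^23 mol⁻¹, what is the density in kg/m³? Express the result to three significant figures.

In a BCC lattice, atoms touch along the body diagonal, so √3·a = 4r, giving a = 0.3510 nm = 3.510 × 10^-8 cm.
With Z = 2, ρ = Z·M/(N_A·a³) = 2 × 6.940 / (6.022 × 10²³ × 4.325 × 10^-23) = 0.5329 g/cm³ = 533 kg/m³.

533 kg/m³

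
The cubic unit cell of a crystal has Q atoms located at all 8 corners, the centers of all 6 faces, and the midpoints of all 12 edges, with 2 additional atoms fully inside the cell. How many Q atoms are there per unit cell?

9

Corner atoms are shared by 8 cells (1/8 each), face atoms by 2 (1/2 each), edge atoms by 4 (1/4 each), interior atoms are unshared.
Net atoms = 8 × 1/8 + 6 × 1/2 + 12 × 1/4 + 2 = 1 + 3 + 3 + 2 = 9.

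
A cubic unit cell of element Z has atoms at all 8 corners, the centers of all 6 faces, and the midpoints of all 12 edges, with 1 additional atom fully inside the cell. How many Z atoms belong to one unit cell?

Corner atoms are shared by 8 cells (1/8 each), face atoms by 2 (1/2 each), edge atoms by 4 (1/4 each), interior atoms are unshared.
Net atoms = 8 × 1/8 + 6 × 1/2 + 12 × 1/4 + 1 = 1 + 3 + 3 + 1 = 8.

8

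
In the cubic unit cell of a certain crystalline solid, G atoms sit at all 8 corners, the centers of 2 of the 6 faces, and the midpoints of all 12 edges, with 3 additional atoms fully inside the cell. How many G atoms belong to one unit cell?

Corner atoms are shared by 8 cells (1/8 each), face atoms by 2 (1/2 each), edge atoms by 4 (1/4 each), interior atoms are unshared.
Net atoms = 8 × 1/8 + 2 × 1/2 + 12 × 1/4 + 3 = 1 + 1 + 3 + 3 = 8.

8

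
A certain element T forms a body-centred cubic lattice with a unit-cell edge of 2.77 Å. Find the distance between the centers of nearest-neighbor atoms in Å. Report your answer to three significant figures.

In a BCC structure, atoms touch along the body diagonal, so √3·a = 4r; the nearest-neighbor distance equals 2r = 0.8660·a.
d = 0.8660 × 2.77 = 2.40 Å.

2.40 Å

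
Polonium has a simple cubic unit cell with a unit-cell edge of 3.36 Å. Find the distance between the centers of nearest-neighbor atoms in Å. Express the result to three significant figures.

3.36 Å

In a simple cubic structure, atoms touch along the cell edge, so a = 2r; the nearest-neighbor distance equals 2r = 1.000·a.
d = 1.000 × 3.36 = 3.36 Å.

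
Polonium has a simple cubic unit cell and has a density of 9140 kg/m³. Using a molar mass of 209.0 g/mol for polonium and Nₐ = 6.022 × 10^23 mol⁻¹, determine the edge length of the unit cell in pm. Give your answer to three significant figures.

With Z = 1 atom per simple cubic cell, a³ = Z·M/(N_A·ρ) = 1 × 209.0 / (6.022 × 10²³ × 9.140 g/cm³) = 3.797 × 10^-23 cm³.
a = (3.797 × 10^-23)^(1/3) = 3.361 × 10^-8 cm = 336 pm.

336 pm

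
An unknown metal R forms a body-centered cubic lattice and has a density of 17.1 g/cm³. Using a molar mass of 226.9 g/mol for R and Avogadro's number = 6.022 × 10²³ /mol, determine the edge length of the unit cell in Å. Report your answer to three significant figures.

3.53 Å

With Z = 2 atoms per BCC cell, a³ = Z·M/(N_A·ρ) = 2 × 226.9 / (6.022 × 10²³ × 17.10 g/cm³) = 4.407 × 10^-23 cm³.
a = (4.407 × 10^-23)^(1/3) = 3.532 × 10^-8 cm = 3.53 Å.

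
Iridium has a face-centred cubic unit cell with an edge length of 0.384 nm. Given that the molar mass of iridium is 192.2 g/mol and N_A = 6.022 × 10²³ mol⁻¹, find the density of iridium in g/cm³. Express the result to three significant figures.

22.5 g/cm³

An FCC unit cell contains Z = 4 atoms.
Cell volume: a³ = (0.384 nm)³ = (3.840 × 10^-8 cm)³ = 5.662 × 10^-23 cm³.
ρ = Z·M/(N_A·a³) = 4 × 192.2 / (6.022 × 10²³ × 5.662 × 10^-23) = 22.55 g/cm³.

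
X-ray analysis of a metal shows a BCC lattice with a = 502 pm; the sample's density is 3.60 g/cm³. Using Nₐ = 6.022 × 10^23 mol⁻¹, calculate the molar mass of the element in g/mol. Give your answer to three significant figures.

A BCC cell has Z = 2 atoms; a = 5.020 × 10^-8 cm.
M = ρ·N_A·a³/Z = 3.60 × 6.022 × 10²³ × 1.265 × 10^-22 / 2 = 137 g/mol.

137 g/mol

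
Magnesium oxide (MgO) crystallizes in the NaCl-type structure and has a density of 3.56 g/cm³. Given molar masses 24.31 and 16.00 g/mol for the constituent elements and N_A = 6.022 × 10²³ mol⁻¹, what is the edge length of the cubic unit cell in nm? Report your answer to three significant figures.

0.422 nm

M(MgO) = 40.31 g/mol; Z = 4 formula units per cell.
a³ = Z·M/(N_A·ρ) = 4 × 40.31 / (6.022 × 10²³ × 3.56) = 7.521 × 10^-23 cm³, so a = 4.221 × 10^-8 cm = 0.422 nm.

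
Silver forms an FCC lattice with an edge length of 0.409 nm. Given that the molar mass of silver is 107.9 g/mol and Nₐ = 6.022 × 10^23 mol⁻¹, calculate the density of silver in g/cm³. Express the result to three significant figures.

10.5 g/cm³

An FCC unit cell contains Z = 4 atoms.
Cell volume: a³ = (0.409 nm)³ = (4.090 × 10^-8 cm)³ = 6.842 × 10^-23 cm³.
ρ = Z·M/(N_A·a³) = 4 × 107.9 / (6.022 × 10²³ × 6.842 × 10^-23) = 10.48 g/cm³.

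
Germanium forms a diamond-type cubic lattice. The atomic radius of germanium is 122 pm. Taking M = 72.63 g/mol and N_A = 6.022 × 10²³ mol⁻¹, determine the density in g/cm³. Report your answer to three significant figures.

5.39 g/cm³

In a diamond cubic lattice, nearest neighbors lie along the body diagonal with √3·a = 8r, giving a = 563.5 pm = 5.635 × 10^-8 cm.
With Z = 8, ρ = Z·M/(N_A·a³) = 8 × 72.63 / (6.022 × 10²³ × 1.789 × 10^-22) = 5.393 g/cm³.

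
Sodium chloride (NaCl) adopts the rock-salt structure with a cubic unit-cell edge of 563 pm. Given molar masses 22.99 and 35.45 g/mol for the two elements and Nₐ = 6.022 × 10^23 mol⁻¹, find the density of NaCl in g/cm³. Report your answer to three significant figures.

2.18 g/cm³

The rock-salt structure contains Z = 4 formula units per cell; M(NaCl) = 22.99 + 35.45 = 58.44 g/mol.
a³ = (5.630 × 10^-8 cm)³ = 1.785 × 10^-22 cm³.
ρ = 4 × 58.44 / (6.022 × 10²³ × 1.785 × 10^-22) = 2.175 g/cm³.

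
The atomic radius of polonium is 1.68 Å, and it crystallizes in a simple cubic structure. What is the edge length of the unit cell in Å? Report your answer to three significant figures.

In a simple cubic lattice, atoms touch along the cell edge, so a = 2r.
a = 2r = 2 × 1.68 = 3.36 Å.

3.36 Å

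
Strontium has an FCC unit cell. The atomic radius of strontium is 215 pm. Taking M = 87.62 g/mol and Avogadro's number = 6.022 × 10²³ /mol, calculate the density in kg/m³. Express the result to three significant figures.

In an FCC lattice, atoms touch along the face diagonal, so √2·a = 4r, giving a = 608.1 pm = 6.081 × 10^-8 cm.
With Z = 4, ρ = Z·M/(N_A·a³) = 4 × 87.62 / (6.022 × 10²³ × 2.249 × 10^-22) = 2.588 g/cm³ = 2590 kg/m³.

2590 kg/m³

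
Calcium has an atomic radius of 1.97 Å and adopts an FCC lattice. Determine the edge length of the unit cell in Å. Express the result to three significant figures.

In an FCC lattice, atoms touch along the face diagonal, so √2·a = 4r.
a = 4r/√2 = 4 × 1.97 / 1.4142 = 5.57 Å.

5.57 Å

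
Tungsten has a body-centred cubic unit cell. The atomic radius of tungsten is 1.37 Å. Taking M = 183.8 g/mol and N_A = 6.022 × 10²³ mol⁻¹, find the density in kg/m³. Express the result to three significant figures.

19300 kg/m³

In a BCC lattice, atoms touch along the body diagonal, so √3·a = 4r, giving a = 3.164 Å = 3.164 × 10^-8 cm.
With Z = 2, ρ = Z·M/(N_A·a³) = 2 × 183.8 / (6.022 × 10²³ × 3.167 × 10^-23) = 19.27 g/cm³ = 19300 kg/m³.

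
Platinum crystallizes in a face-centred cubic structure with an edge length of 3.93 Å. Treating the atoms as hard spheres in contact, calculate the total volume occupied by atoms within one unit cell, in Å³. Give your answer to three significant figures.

In an FCC lattice atoms touch along the face diagonal, so √2·a = 4r, so r = 0.3536a = 1.389 Å.
V_atoms = Z × (4/3)πr³ = 4 × (4/3)π × (1.389)³ = 44.9 Å³.

44.9 Å³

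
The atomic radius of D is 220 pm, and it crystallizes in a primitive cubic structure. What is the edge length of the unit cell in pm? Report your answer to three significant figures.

In a simple cubic lattice, atoms touch along the cell edge, so a = 2r.
a = 2r = 2 × 220 = 440 pm.

440 pm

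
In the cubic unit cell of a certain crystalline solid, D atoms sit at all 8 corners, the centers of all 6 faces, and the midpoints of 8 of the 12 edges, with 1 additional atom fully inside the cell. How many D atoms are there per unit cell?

7

Corner atoms are shared by 8 cells (1/8 each), face atoms by 2 (1/2 each), edge atoms by 4 (1/4 each), interior atoms are unshared.
Net atoms = 8 × 1/8 + 6 × 1/2 + 8 × 1/4 + 1 = 1 + 3 + 2 + 1 = 7.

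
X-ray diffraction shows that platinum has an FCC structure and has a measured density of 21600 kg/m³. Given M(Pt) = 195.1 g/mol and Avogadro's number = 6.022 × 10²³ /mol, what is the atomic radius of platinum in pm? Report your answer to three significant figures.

For an FCC cell (Z = 4), a³ = Z·M/(N_A·ρ) = 4 × 195.1 / (6.022 × 10²³ × 21.60) = 6.000 × 10^-23 cm³, so a = 3.915 × 10^-8 cm = 391.5 pm.
Atoms touch along the face diagonal, so √2·a = 4r, so r = 0.3536 × a = 138 pm.

138 pm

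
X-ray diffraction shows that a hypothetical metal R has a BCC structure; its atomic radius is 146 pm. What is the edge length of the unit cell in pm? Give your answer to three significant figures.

In a BCC lattice, atoms touch along the body diagonal, so √3·a = 4r.
a = 4r/√3 = 4 × 146 / 1.7321 = 337 pm.

337 pm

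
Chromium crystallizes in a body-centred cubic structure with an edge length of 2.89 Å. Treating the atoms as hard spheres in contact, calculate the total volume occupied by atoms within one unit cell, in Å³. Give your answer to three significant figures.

16.4 Å³

In a BCC lattice atoms touch along the body diagonal, so √3·a = 4r, so r = 0.4330a = 1.251 Å.
V_atoms = Z × (4/3)πr³ = 2 × (4/3)π × (1.251)³ = 16.4 Å³.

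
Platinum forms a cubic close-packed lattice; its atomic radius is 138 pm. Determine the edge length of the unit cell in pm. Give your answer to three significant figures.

390 pm

In an FCC lattice, atoms touch along the face diagonal, so √2·a = 4r.
a = 4r/√2 = 4 × 138 / 1.4142 = 390 pm.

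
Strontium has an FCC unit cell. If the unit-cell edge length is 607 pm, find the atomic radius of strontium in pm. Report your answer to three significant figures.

In an FCC lattice, atoms touch along the face diagonal, so √2·a = 4r.
r = √2·a/4 = 1.4142 × 607 / 4 = 215 pm.

215 pm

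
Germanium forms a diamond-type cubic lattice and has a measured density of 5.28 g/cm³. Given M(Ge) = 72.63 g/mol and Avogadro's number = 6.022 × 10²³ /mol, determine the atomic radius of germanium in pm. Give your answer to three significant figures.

123 pm

For a diamond cubic cell (Z = 8), a³ = Z·M/(N_A·ρ) = 8 × 72.63 / (6.022 × 10²³ × 5.280) = 1.827 × 10^-22 cm³, so a = 5.675 × 10^-8 cm = 567.5 pm.
Nearest neighbors lie along the body diagonal with √3·a = 8r, so r = 0.2165 × a = 123 pm.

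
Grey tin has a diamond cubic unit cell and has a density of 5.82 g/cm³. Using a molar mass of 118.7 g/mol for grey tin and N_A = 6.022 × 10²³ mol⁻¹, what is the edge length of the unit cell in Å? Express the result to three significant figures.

6.47 Å

With Z = 8 atoms per diamond cubic cell, a³ = Z·M/(N_A·ρ) = 8 × 118.7 / (6.022 × 10²³ × 5.820 g/cm³) = 2.709 × 10^-22 cm³.
a = (2.709 × 10^-22)^(1/3) = 6.471 × 10^-8 cm = 6.47 Å.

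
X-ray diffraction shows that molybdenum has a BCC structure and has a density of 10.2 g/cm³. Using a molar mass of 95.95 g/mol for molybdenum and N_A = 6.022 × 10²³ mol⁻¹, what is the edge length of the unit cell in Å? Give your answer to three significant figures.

With Z = 2 atoms per BCC cell, a³ = Z·M/(N_A·ρ) = 2 × 95.95 / (6.022 × 10²³ × 10.20 g/cm³) = 3.124 × 10^-23 cm³.
a = (3.124 × 10^-23)^(1/3) = 3.150 × 10^-8 cm = 3.15 Å.

3.15 Å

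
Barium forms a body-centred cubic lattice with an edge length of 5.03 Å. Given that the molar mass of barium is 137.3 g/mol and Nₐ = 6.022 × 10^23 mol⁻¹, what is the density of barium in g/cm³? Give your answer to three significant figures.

3.58 g/cm³

A BCC unit cell contains Z = 2 atoms.
Cell volume: a³ = (5.03 Å)³ = (5.030 × 10^-8 cm)³ = 1.273 × 10^-22 cm³.
ρ = Z·M/(N_A·a³) = 2 × 137.3 / (6.022 × 10²³ × 1.273 × 10^-22) = 3.583 g/cm³.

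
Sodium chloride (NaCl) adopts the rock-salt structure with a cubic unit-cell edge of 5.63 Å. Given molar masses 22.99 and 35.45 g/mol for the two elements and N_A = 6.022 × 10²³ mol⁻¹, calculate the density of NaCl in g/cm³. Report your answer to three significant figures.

2.18 g/cm³

The rock-salt structure contains Z = 4 formula units per cell; M(NaCl) = 22.99 + 35.45 = 58.44 g/mol.
a³ = (5.630 × 10^-8 cm)³ = 1.785 × 10^-22 cm³.
ρ = 4 × 58.44 / (6.022 × 10²³ × 1.785 × 10^-22) = 2.175 g/cm³.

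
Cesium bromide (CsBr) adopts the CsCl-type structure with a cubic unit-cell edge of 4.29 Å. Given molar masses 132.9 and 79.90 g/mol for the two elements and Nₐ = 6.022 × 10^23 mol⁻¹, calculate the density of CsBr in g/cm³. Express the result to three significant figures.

The CsCl-type structure contains Z = 1 formula unit per cell; M(CsBr) = 132.9 + 79.90 = 212.8 g/mol.
a³ = (4.290 × 10^-8 cm)³ = 7.895 × 10^-23 cm³.
ρ = 1 × 212.8 / (6.022 × 10²³ × 7.895 × 10^-23) = 4.476 g/cm³.

4.48 g/cm³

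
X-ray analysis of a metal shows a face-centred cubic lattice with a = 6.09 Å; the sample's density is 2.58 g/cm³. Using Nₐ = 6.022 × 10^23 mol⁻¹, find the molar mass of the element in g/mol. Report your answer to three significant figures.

87.7 g/mol

An FCC cell has Z = 4 atoms; a = 6.090 × 10^-8 cm.
M = ρ·N_A·a³/Z = 2.58 × 6.022 × 10²³ × 2.259 × 10^-22 / 4 = 87.7 g/mol.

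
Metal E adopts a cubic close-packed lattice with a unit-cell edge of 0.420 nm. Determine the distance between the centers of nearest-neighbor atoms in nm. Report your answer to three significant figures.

In an FCC structure, atoms touch along the face diagonal, so √2·a = 4r; the nearest-neighbor distance equals 2r = 0.7071·a.
d = 0.7071 × 0.420 = 0.297 nm.

0.297 nm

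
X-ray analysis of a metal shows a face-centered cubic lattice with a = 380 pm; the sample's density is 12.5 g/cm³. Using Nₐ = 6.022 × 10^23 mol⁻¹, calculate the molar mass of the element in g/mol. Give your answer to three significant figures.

103 g/mol

An FCC cell has Z = 4 atoms; a = 3.800 × 10^-8 cm.
M = ρ·N_A·a³/Z = 12.5 × 6.022 × 10²³ × 5.487 × 10^-23 / 4 = 103 g/mol.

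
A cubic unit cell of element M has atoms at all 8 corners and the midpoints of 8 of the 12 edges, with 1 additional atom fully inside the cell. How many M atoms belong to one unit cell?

Corner atoms are shared by 8 cells (1/8 each), edge atoms by 4 (1/4 each), interior atoms are unshared.
Net atoms = 8 × 1/8 + 8 × 1/4 + 1 = 1 + 2 + 1 = 4.

4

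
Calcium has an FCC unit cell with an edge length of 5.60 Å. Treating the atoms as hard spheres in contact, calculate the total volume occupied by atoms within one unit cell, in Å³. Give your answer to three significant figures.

In an FCC lattice atoms touch along the face diagonal, so √2·a = 4r, so r = 0.3536a = 1.980 Å.
V_atoms = Z × (4/3)πr³ = 4 × (4/3)π × (1.980)³ = 130 Å³.

130 Å³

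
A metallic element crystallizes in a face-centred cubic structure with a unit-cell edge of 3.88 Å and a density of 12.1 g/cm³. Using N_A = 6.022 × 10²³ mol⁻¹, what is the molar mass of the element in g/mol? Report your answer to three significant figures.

An FCC cell has Z = 4 atoms; a = 3.880 × 10^-8 cm.
M = ρ·N_A·a³/Z = 12.1 × 6.022 × 10²³ × 5.841 × 10^-23 / 4 = 106 g/mol.

106 g/mol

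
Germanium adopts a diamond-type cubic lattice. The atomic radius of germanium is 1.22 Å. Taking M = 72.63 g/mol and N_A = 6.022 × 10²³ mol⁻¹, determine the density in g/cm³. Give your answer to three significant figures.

5.39 g/cm³

In a diamond cubic lattice, nearest neighbors lie along the body diagonal with √3·a = 8r, giving a = 5.635 Å = 5.635 × 10^-8 cm.
With Z = 8, ρ = Z·M/(N_A·a³) = 8 × 72.63 / (6.022 × 10²³ × 1.789 × 10^-22) = 5.393 g/cm³.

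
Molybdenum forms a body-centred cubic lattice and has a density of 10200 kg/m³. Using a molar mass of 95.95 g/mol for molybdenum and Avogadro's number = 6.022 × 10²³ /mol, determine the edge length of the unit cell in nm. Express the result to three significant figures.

0.315 nm

With Z = 2 atoms per BCC cell, a³ = Z·M/(N_A·ρ) = 2 × 95.95 / (6.022 × 10²³ × 10.20 g/cm³) = 3.124 × 10^-23 cm³.
a = (3.124 × 10^-23)^(1/3) = 3.150 × 10^-8 cm = 0.315 nm.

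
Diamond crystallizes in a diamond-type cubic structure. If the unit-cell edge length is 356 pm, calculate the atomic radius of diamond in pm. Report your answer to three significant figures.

77.1 pm

In a diamond cubic lattice, nearest neighbors lie along the body diagonal with √3·a = 8r.
r = √3·a/8 = 1.7321 × 356 / 8 = 77.1 pm.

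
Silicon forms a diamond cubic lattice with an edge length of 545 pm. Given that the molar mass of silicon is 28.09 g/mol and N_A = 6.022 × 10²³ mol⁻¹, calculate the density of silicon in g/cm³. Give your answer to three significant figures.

A diamond cubic unit cell contains Z = 8 atoms.
Cell volume: a³ = (545 pm)³ = (5.450 × 10^-8 cm)³ = 1.619 × 10^-22 cm³.
ρ = Z·M/(N_A·a³) = 8 × 28.09 / (6.022 × 10²³ × 1.619 × 10^-22) = 2.305 g/cm³.

2.31 g/cm³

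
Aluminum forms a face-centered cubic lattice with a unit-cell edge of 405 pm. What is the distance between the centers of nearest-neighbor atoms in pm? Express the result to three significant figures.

In an FCC structure, atoms touch along the face diagonal, so √2·a = 4r; the nearest-neighbor distance equals 2r = 0.7071·a.
d = 0.7071 × 405 = 286 pm.

286 pm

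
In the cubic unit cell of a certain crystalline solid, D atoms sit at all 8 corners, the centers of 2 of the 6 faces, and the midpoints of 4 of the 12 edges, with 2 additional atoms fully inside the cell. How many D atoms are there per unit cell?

5

Corner atoms are shared by 8 cells (1/8 each), face atoms by 2 (1/2 each), edge atoms by 4 (1/4 each), interior atoms are unshared.
Net atoms = 8 × 1/8 + 2 × 1/2 + 4 × 1/4 + 2 = 1 + 1 + 1 + 2 = 5.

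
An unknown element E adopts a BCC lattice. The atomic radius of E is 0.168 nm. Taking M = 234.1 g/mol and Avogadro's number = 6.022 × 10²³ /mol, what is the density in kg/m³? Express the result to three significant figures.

13300 kg/m³

In a BCC lattice, atoms touch along the body diagonal, so √3·a = 4r, giving a = 0.3880 nm = 3.880 × 10^-8 cm.
With Z = 2, ρ = Z·M/(N_A·a³) = 2 × 234.1 / (6.022 × 10²³ × 5.840 × 10^-23) = 13.31 g/cm³ = 13300 kg/m³.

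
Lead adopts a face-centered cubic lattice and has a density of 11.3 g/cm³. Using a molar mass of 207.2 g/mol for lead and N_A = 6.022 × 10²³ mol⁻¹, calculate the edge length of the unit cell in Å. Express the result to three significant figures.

4.96 Å

With Z = 4 atoms per FCC cell, a³ = Z·M/(N_A·ρ) = 4 × 207.2 / (6.022 × 10²³ × 11.30 g/cm³) = 1.218 × 10^-22 cm³.
a = (1.218 × 10^-22)^(1/3) = 4.957 × 10^-8 cm = 4.96 Å.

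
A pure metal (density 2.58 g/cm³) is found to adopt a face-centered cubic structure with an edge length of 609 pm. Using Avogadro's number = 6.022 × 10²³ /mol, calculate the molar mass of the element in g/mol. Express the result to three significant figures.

An FCC cell has Z = 4 atoms; a = 6.090 × 10^-8 cm.
M = ρ·N_A·a³/Z = 2.58 × 6.022 × 10²³ × 2.259 × 10^-22 / 4 = 87.7 g/mol.

87.7 g/mol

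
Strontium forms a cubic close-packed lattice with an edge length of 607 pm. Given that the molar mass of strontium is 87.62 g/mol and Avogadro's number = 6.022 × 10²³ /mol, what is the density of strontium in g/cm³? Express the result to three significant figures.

An FCC unit cell contains Z = 4 atoms.
Cell volume: a³ = (607 pm)³ = (6.070 × 10^-8 cm)³ = 2.236 × 10^-22 cm³.
ρ = Z·M/(N_A·a³) = 4 × 87.62 / (6.022 × 10²³ × 2.236 × 10^-22) = 2.602 g/cm³.

2.60 g/cm³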